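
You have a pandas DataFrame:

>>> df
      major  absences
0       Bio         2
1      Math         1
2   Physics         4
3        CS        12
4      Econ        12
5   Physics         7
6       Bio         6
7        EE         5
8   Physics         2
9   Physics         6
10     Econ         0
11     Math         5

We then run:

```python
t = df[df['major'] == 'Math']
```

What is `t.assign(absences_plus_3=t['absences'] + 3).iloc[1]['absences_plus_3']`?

8

filter rows where major == 'Math':
   major  absences
1   Math         1
11  Math         5
add column absences_plus_3 = t['absences'] + 3:
   major  absences  absences_plus_3
1   Math         1                4
11  Math         5                8
So iloc[1]['absences_plus_3'] = 8.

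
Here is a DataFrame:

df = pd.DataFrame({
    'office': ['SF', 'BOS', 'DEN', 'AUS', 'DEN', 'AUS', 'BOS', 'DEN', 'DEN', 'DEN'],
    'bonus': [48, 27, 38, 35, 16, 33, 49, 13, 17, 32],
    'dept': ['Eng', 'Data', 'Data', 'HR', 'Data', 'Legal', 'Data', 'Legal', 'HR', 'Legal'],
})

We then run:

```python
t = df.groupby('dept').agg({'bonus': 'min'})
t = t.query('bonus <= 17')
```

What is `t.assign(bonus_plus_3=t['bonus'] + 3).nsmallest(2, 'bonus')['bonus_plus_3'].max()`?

group by dept, min of bonus:
       bonus
dept        
Data      16
Eng       48
HR        17
Legal     13
filter rows where bonus <= 17:
       bonus
dept        
Data      16
HR        17
Legal     13
add column bonus_plus_3 = t['bonus'] + 3:
       bonus  bonus_plus_3
dept                      
Data      16            19
HR        17            20
Legal     13            16
take 2 rows with smallest bonus:
       bonus  bonus_plus_3
dept                      
Legal     13            16
Data      16            19
The max of column 'bonus_plus_3' is 19.

19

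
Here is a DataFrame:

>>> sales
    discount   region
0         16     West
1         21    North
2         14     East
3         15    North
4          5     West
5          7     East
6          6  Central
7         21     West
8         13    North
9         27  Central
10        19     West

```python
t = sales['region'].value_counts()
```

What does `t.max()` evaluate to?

4

value_counts of region:
region
West       4
North      3
East       2
Central    2
Name: count, dtype: int64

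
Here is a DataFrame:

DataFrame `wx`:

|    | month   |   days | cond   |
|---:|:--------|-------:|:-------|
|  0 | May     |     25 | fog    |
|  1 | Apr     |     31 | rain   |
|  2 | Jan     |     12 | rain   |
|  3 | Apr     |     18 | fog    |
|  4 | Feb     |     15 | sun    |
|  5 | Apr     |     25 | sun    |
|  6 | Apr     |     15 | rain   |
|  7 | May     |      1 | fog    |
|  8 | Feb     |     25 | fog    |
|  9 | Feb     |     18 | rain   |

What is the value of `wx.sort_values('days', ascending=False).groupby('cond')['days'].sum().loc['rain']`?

sort by days descending:
  month  days  cond
1   Apr    31  rain
0   May    25   fog
5   Apr    25   sun
8   Feb    25   fog
3   Apr    18   fog
9   Feb    18  rain
4   Feb    15   sun
6   Apr    15  rain
2   Jan    12  rain
7   May     1   fog
group by cond, sum of days:
cond
fog     69
rain    76
sun     40
Name: days, dtype: int64
The value at index 'rain' is 76.

76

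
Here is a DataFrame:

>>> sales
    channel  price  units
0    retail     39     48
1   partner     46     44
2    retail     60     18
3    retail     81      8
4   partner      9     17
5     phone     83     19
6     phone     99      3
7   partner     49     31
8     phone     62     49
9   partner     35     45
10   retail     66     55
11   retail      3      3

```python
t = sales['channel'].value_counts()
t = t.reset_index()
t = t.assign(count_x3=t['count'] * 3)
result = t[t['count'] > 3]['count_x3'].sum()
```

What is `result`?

value_counts of channel:
channel
retail     5
partner    4
phone      3
Name: count, dtype: int64
reset_index():
   channel  count
0   retail      5
1  partner      4
2    phone      3
add column count_x3 = t['count'] * 3:
   channel  count  count_x3
0   retail      5        15
1  partner      4        12
2    phone      3         9
filter rows where count > 3:
   channel  count  count_x3
0   retail      5        15
1  partner      4        12

27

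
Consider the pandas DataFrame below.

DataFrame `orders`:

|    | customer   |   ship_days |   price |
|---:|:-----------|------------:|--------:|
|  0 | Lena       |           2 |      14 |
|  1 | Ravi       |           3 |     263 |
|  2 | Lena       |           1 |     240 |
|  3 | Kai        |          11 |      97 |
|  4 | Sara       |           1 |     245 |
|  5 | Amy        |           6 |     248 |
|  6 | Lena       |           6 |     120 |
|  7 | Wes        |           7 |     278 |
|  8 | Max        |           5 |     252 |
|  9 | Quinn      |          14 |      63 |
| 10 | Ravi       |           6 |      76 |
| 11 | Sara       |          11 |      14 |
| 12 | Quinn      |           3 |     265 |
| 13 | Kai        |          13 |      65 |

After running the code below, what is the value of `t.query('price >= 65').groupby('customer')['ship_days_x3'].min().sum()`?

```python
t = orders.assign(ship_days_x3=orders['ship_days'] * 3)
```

111

add column ship_days_x3 = orders['ship_days'] * 3:
   customer  ship_days  price  ship_days_x3
0      Lena          2     14             6
1      Ravi          3    263             9
2      Lena          1    240             3
3       Kai         11     97            33
4      Sara          1    245             3
5       Amy          6    248            18
6      Lena          6    120            18
7       Wes          7    278            21
8       Max          5    252            15
9     Quinn         14     63            42
10     Ravi          6     76            18
11     Sara         11     14            33
12    Quinn          3    265             9
13      Kai         13     65            39
filter rows where price >= 65:
   customer  ship_days  price  ship_days_x3
1      Ravi          3    263             9
2      Lena          1    240             3
3       Kai         11     97            33
4      Sara          1    245             3
5       Amy          6    248            18
6      Lena          6    120            18
7       Wes          7    278            21
8       Max          5    252            15
10     Ravi          6     76            18
12    Quinn          3    265             9
13      Kai         13     65            39
group by customer, min of ship_days_x3:
customer
Amy      18
Kai      33
Lena      3
Max      15
Quinn     9
Ravi      9
Sara      3
Wes      21
Name: ship_days_x3, dtype: int64
Then the sum of the resulting series: 111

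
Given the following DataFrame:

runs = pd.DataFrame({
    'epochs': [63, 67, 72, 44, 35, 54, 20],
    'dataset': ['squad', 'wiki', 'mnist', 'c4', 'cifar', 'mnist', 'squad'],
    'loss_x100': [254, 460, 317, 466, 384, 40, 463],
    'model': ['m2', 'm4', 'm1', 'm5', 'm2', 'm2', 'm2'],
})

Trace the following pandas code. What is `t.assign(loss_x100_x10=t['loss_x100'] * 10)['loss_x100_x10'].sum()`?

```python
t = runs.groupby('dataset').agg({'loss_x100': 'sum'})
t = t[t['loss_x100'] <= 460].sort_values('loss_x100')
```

12010

group by dataset, sum of loss_x100:
         loss_x100
dataset           
c4             466
cifar          384
mnist          357
squad          717
wiki           460
filter rows where loss_x100 <= 460:
         loss_x100
dataset           
cifar          384
mnist          357
wiki           460
sort by loss_x100:
         loss_x100
dataset           
mnist          357
cifar          384
wiki           460
add column loss_x100_x10 = t['loss_x100'] * 10:
         loss_x100  loss_x100_x10
dataset                          
mnist          357           3570
cifar          384           3840
wiki           460           4600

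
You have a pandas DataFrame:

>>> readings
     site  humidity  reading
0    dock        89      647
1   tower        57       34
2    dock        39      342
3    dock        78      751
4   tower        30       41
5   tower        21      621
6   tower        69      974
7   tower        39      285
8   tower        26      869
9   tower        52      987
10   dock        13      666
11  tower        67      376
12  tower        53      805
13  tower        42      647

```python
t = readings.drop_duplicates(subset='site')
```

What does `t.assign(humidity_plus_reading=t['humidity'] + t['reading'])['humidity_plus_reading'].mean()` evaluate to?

413.5

drop duplicate site (keep=first):
    site  humidity  reading
0   dock        89      647
1  tower        57       34
add column humidity_plus_reading = t['humidity'] + t['reading']:
    site  humidity  reading  humidity_plus_reading
0   dock        89      647                    736
1  tower        57       34                     91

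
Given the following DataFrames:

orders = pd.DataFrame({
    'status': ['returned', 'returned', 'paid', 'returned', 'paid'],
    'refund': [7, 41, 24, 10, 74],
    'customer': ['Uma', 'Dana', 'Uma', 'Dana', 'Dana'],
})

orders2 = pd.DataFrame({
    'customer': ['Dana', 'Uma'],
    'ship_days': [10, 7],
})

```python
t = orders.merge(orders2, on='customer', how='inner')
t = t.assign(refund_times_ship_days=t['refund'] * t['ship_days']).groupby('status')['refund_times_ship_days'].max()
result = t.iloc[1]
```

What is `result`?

410

merge on 'customer' (how='inner') → 5 rows:
     status  refund customer  ship_days
0  returned       7      Uma          7
1  returned      41     Dana         10
2      paid      24      Uma          7
3  returned      10     Dana         10
4      paid      74     Dana         10
add column refund_times_ship_days = t['refund'] * t['ship_days']:
     status  refund customer  ship_days  refund_times_ship_days
0  returned       7      Uma          7                      49
1  returned      41     Dana         10                     410
2      paid      24      Uma          7                     168
3  returned      10     Dana         10                     100
4      paid      74     Dana         10                     740
group by status, max of refund_times_ship_days:
status
paid        740
returned    410
Name: refund_times_ship_days, dtype: int64
Hence 410.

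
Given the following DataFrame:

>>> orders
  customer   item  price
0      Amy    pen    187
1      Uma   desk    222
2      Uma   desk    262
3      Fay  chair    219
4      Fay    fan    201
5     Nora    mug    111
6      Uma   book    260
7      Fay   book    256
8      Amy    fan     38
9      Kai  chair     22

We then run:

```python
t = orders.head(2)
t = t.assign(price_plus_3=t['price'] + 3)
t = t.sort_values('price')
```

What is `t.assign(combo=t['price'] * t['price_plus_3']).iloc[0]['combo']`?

take first 2 rows:
  customer  item  price
0      Amy   pen    187
1      Uma  desk    222
add column price_plus_3 = t['price'] + 3:
  customer  item  price  price_plus_3
0      Amy   pen    187           190
1      Uma  desk    222           225
sort by price:
  customer  item  price  price_plus_3
0      Amy   pen    187           190
1      Uma  desk    222           225
add column combo = t['price'] * t['price_plus_3']:
  customer  item  price  price_plus_3  combo
0      Amy   pen    187           190  35530
1      Uma  desk    222           225  49950
So iloc[0]['combo'] = 35530.

35530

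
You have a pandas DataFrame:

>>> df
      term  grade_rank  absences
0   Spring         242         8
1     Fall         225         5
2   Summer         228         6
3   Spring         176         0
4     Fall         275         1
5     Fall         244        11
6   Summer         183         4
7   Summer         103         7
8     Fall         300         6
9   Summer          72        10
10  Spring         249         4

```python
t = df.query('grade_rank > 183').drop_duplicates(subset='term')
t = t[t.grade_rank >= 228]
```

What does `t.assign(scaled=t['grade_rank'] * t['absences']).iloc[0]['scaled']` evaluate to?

1936

filter rows where grade_rank > 183:
      term  grade_rank  absences
0   Spring         242         8
1     Fall         225         5
2   Summer         228         6
4     Fall         275         1
5     Fall         244        11
8     Fall         300         6
10  Spring         249         4
drop duplicate term (keep=first):
     term  grade_rank  absences
0  Spring         242         8
1    Fall         225         5
2  Summer         228         6
filter rows where grade_rank >= 228:
     term  grade_rank  absences
0  Spring         242         8
2  Summer         228         6
add column scaled = t['grade_rank'] * t['absences']:
     term  grade_rank  absences  scaled
0  Spring         242         8    1936
2  Summer         228         6    1368
Taking the value at position 0, column 'scaled' gives 1936.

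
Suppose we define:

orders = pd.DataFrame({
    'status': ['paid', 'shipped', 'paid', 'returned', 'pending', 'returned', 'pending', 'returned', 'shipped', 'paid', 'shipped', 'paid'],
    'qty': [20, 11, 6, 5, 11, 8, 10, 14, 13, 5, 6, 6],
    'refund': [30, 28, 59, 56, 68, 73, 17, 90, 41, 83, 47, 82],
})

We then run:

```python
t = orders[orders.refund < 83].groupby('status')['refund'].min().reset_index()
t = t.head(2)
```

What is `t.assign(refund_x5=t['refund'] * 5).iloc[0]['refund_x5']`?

150

filter rows where refund < 83:
      status  qty  refund
0       paid   20      30
1    shipped   11      28
2       paid    6      59
3   returned    5      56
4    pending   11      68
5   returned    8      73
6    pending   10      17
8    shipped   13      41
10   shipped    6      47
11      paid    6      82
group by status, min of refund:
status
paid        30
pending     17
returned    56
shipped     28
Name: refund, dtype: int64
reset_index():
     status  refund
0      paid      30
1   pending      17
2  returned      56
3   shipped      28
take first 2 rows:
    status  refund
0     paid      30
1  pending      17
add column refund_x5 = t['refund'] * 5:
    status  refund  refund_x5
0     paid      30        150
1  pending      17         85
So iloc[0]['refund_x5'] = 150.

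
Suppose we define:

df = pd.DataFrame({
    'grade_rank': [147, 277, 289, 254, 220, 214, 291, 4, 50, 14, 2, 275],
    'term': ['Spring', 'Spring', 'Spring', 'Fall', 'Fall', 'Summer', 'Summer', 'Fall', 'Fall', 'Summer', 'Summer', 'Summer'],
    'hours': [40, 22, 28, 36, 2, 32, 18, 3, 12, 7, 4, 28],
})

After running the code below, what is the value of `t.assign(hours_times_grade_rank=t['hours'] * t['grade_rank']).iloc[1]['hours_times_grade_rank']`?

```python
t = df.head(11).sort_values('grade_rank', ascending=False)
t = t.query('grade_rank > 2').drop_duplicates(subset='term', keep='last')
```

98

take first 11 rows:
    grade_rank    term  hours
0          147  Spring     40
1          277  Spring     22
2          289  Spring     28
3          254    Fall     36
4          220    Fall      2
5          214  Summer     32
6          291  Summer     18
7            4    Fall      3
8           50    Fall     12
9           14  Summer      7
10           2  Summer      4
sort by grade_rank descending:
    grade_rank    term  hours
6          291  Summer     18
2          289  Spring     28
1          277  Spring     22
3          254    Fall     36
4          220    Fall      2
5          214  Summer     32
0          147  Spring     40
8           50    Fall     12
9           14  Summer      7
7            4    Fall      3
10           2  Summer      4
filter rows where grade_rank > 2:
   grade_rank    term  hours
6         291  Summer     18
2         289  Spring     28
1         277  Spring     22
3         254    Fall     36
4         220    Fall      2
5         214  Summer     32
0         147  Spring     40
8          50    Fall     12
9          14  Summer      7
7           4    Fall      3
drop duplicate term (keep=last):
   grade_rank    term  hours
0         147  Spring     40
9          14  Summer      7
7           4    Fall      3
add column hours_times_grade_rank = t['hours'] * t['grade_rank']:
   grade_rank    term  hours  hours_times_grade_rank
0         147  Spring     40                    5880
9          14  Summer      7                      98
7           4    Fall      3                      12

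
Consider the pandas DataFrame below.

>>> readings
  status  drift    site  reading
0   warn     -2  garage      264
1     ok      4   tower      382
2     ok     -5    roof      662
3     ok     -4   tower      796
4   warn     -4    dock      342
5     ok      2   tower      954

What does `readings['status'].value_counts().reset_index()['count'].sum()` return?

6

value_counts of status:
status
ok      4
warn    2
Name: count, dtype: int64
reset_index():
  status  count
0     ok      4
1   warn      2
Hence 6.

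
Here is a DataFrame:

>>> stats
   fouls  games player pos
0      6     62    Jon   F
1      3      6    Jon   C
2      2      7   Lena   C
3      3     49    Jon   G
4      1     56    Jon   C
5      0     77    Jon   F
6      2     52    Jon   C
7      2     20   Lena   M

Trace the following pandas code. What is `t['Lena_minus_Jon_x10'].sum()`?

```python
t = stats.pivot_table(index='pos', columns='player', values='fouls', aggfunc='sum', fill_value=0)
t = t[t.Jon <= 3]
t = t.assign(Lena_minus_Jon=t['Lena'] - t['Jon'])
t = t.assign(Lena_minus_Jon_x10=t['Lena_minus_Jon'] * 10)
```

pivot: rows=pos, cols=player, sum(fouls):
player  Jon  Lena
pos              
C         6     2
F         6     0
G         3     0
M         0     2
filter rows where Jon <= 3:
player  Jon  Lena
pos              
G         3     0
M         0     2
add column Lena_minus_Jon = t['Lena'] - t['Jon']:
player  Jon  Lena  Lena_minus_Jon
pos                              
G         3     0              -3
M         0     2               2
add column Lena_minus_Jon_x10 = t['Lena_minus_Jon'] * 10:
player  Jon  Lena  Lena_minus_Jon  Lena_minus_Jon_x10
pos                                                  
G         3     0              -3                 -30
M         0     2               2                  20
Hence -10.

-10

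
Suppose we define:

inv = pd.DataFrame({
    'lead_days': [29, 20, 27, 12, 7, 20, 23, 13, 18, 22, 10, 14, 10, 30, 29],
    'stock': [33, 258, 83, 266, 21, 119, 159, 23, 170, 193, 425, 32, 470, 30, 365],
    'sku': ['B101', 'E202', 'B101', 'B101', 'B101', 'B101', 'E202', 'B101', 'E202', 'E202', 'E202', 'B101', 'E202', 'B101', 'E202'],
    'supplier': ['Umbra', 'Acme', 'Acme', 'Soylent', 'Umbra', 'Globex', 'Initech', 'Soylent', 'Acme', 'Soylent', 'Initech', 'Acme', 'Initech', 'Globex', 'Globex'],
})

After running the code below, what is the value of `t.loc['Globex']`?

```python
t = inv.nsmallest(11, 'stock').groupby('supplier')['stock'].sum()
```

take 11 rows with smallest stock:
    lead_days  stock   sku supplier
4           7     21  B101    Umbra
7          13     23  B101  Soylent
13         30     30  B101   Globex
11         14     32  B101     Acme
0          29     33  B101    Umbra
2          27     83  B101     Acme
5          20    119  B101   Globex
6          23    159  E202  Initech
8          18    170  E202     Acme
9          22    193  E202  Soylent
1          20    258  E202     Acme
group by supplier, sum of stock:
supplier
Acme       543
Globex     149
Initech    159
Soylent    216
Umbra       54
Name: stock, dtype: int64
Hence 149.

149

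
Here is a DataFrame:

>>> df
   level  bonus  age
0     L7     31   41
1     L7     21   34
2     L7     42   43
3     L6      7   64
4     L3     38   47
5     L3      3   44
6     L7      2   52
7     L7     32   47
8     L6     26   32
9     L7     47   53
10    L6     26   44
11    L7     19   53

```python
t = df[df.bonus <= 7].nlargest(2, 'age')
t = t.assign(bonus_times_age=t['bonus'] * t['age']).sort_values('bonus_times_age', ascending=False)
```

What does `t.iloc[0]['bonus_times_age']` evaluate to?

448

filter rows where bonus <= 7:
  level  bonus  age
3    L6      7   64
5    L3      3   44
6    L7      2   52
take 2 rows with largest age:
  level  bonus  age
3    L6      7   64
6    L7      2   52
add column bonus_times_age = t['bonus'] * t['age']:
  level  bonus  age  bonus_times_age
3    L6      7   64              448
6    L7      2   52              104
sort by bonus_times_age descending:
  level  bonus  age  bonus_times_age
3    L6      7   64              448
6    L7      2   52              104
So iloc[0]['bonus_times_age'] = 448.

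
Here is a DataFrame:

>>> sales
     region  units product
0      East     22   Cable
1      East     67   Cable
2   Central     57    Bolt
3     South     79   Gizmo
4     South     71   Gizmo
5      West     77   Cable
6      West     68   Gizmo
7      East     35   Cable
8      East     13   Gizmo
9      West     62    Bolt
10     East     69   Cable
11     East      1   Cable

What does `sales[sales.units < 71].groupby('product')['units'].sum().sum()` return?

filter rows where units < 71:
     region  units product
0      East     22   Cable
1      East     67   Cable
2   Central     57    Bolt
6      West     68   Gizmo
7      East     35   Cable
8      East     13   Gizmo
9      West     62    Bolt
10     East     69   Cable
11     East      1   Cable
group by product, sum of units:
product
Bolt     119
Cable    194
Gizmo     81
Name: units, dtype: int64
The sum of the resulting series is 394.

394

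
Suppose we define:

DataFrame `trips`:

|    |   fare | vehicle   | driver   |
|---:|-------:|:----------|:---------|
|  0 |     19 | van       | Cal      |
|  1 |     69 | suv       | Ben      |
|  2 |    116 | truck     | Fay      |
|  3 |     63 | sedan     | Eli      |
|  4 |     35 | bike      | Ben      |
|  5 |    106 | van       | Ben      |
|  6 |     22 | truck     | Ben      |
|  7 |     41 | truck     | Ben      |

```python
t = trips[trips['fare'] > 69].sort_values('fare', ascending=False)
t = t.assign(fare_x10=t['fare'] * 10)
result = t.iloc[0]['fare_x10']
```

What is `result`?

filter rows where fare > 69:
   fare vehicle driver
2   116   truck    Fay
5   106     van    Ben
sort by fare descending:
   fare vehicle driver
2   116   truck    Fay
5   106     van    Ben
add column fare_x10 = t['fare'] * 10:
   fare vehicle driver  fare_x10
2   116   truck    Fay      1160
5   106     van    Ben      1060
Reading off the value at position 0, column 'fare_x10', we get 1160.

1160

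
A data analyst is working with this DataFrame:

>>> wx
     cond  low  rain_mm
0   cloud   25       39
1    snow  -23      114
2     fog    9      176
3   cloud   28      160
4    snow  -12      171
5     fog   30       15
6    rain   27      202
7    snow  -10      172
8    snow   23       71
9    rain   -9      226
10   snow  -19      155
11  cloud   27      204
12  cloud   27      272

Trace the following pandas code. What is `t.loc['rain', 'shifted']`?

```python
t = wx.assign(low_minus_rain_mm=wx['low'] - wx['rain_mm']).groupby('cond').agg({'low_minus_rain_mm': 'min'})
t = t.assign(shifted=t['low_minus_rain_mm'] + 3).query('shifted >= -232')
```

-232

add column low_minus_rain_mm = wx['low'] - wx['rain_mm']:
     cond  low  rain_mm  low_minus_rain_mm
0   cloud   25       39                -14
1    snow  -23      114               -137
2     fog    9      176               -167
3   cloud   28      160               -132
4    snow  -12      171               -183
5     fog   30       15                 15
6    rain   27      202               -175
7    snow  -10      172               -182
8    snow   23       71                -48
9    rain   -9      226               -235
10   snow  -19      155               -174
11  cloud   27      204               -177
12  cloud   27      272               -245
group by cond, min of low_minus_rain_mm:
       low_minus_rain_mm
cond                    
cloud               -245
fog                 -167
rain                -235
snow                -183
add column shifted = t['low_minus_rain_mm'] + 3:
       low_minus_rain_mm  shifted
cond                             
cloud               -245     -242
fog                 -167     -164
rain                -235     -232
snow                -183     -180
filter rows where shifted >= -232:
      low_minus_rain_mm  shifted
cond                            
fog                -167     -164
rain               -235     -232
snow               -183     -180
So loc['rain', 'shifted'] = -232.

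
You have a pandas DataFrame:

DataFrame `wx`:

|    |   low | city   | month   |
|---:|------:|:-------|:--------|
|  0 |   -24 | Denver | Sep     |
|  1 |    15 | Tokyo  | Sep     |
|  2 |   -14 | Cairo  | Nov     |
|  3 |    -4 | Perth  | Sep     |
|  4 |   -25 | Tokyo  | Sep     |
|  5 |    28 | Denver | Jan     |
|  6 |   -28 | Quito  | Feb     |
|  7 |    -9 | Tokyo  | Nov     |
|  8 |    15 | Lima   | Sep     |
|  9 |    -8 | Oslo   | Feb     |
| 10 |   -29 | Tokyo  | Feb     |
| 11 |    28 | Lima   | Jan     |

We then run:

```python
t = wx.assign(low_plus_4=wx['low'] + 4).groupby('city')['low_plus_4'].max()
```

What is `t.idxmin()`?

Quito

add column low_plus_4 = wx['low'] + 4:
    low    city month  low_plus_4
0   -24  Denver   Sep         -20
1    15   Tokyo   Sep          19
2   -14   Cairo   Nov         -10
3    -4   Perth   Sep           0
4   -25   Tokyo   Sep         -21
5    28  Denver   Jan          32
6   -28   Quito   Feb         -24
7    -9   Tokyo   Nov          -5
8    15    Lima   Sep          19
9    -8    Oslo   Feb          -4
10  -29   Tokyo   Feb         -25
11   28    Lima   Jan          32
group by city, max of low_plus_4:
city
Cairo    -10
Denver    32
Lima      32
Oslo      -4
Perth      0
Quito    -24
Tokyo     19
Name: low_plus_4, dtype: int64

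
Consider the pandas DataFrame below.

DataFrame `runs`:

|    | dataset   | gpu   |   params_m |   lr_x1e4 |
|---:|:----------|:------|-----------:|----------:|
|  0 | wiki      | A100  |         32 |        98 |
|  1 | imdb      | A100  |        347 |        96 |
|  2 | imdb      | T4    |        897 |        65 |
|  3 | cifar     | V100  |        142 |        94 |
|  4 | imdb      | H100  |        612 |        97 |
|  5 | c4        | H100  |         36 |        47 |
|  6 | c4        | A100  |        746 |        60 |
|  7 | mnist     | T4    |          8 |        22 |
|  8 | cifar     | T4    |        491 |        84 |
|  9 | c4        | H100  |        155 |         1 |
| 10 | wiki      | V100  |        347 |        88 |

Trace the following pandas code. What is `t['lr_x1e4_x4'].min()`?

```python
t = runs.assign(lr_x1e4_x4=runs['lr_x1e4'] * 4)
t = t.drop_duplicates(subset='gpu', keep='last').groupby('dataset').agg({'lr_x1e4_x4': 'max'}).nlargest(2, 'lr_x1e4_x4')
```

336

add column lr_x1e4_x4 = runs['lr_x1e4'] * 4:
   dataset   gpu  params_m  lr_x1e4  lr_x1e4_x4
0     wiki  A100        32       98         392
1     imdb  A100       347       96         384
2     imdb    T4       897       65         260
3    cifar  V100       142       94         376
4     imdb  H100       612       97         388
5       c4  H100        36       47         188
6       c4  A100       746       60         240
7    mnist    T4         8       22          88
8    cifar    T4       491       84         336
9       c4  H100       155        1           4
10    wiki  V100       347       88         352
drop duplicate gpu (keep=last):
   dataset   gpu  params_m  lr_x1e4  lr_x1e4_x4
6       c4  A100       746       60         240
8    cifar    T4       491       84         336
9       c4  H100       155        1           4
10    wiki  V100       347       88         352
group by dataset, max of lr_x1e4_x4:
         lr_x1e4_x4
dataset            
c4              240
cifar           336
wiki            352
take 2 rows with largest lr_x1e4_x4:
         lr_x1e4_x4
dataset            
wiki            352
cifar           336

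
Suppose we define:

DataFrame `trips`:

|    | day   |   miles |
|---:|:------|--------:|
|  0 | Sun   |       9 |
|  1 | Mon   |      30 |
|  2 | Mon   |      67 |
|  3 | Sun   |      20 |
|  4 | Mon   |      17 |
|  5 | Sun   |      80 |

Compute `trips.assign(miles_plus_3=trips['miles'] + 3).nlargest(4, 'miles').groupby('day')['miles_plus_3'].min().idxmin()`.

add column miles_plus_3 = trips['miles'] + 3:
   day  miles  miles_plus_3
0  Sun      9            12
1  Mon     30            33
2  Mon     67            70
3  Sun     20            23
4  Mon     17            20
5  Sun     80            83
take 4 rows with largest miles:
   day  miles  miles_plus_3
5  Sun     80            83
2  Mon     67            70
1  Mon     30            33
3  Sun     20            23
group by day, min of miles_plus_3:
day
Mon    33
Sun    23
Name: miles_plus_3, dtype: int64
Taking the label with the smallest value gives Sun.

Sun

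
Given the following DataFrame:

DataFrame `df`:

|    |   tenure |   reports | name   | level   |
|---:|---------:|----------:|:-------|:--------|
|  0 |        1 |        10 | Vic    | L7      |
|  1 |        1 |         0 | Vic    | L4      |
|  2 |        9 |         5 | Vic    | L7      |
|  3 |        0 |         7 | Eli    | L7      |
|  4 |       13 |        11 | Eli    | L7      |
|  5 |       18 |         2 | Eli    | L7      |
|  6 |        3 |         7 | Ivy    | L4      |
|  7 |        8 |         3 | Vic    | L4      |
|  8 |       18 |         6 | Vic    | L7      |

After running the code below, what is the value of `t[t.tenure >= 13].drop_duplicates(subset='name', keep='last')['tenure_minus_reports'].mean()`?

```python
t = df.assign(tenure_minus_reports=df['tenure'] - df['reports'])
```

add column tenure_minus_reports = df['tenure'] - df['reports']:
   tenure  reports name level  tenure_minus_reports
0       1       10  Vic    L7                    -9
1       1        0  Vic    L4                     1
2       9        5  Vic    L7                     4
3       0        7  Eli    L7                    -7
4      13       11  Eli    L7                     2
5      18        2  Eli    L7                    16
6       3        7  Ivy    L4                    -4
7       8        3  Vic    L4                     5
8      18        6  Vic    L7                    12
filter rows where tenure >= 13:
   tenure  reports name level  tenure_minus_reports
4      13       11  Eli    L7                     2
5      18        2  Eli    L7                    16
8      18        6  Vic    L7                    12
drop duplicate name (keep=last):
   tenure  reports name level  tenure_minus_reports
5      18        2  Eli    L7                    16
8      18        6  Vic    L7                    12
Hence 14.0.

14.0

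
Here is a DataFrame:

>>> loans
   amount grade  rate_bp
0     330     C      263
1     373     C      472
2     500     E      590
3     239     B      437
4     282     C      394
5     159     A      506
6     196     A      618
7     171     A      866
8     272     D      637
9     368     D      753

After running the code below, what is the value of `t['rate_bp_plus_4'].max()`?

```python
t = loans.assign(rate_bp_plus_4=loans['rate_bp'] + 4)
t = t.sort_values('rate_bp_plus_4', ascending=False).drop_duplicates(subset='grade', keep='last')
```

641

add column rate_bp_plus_4 = loans['rate_bp'] + 4:
   amount grade  rate_bp  rate_bp_plus_4
0     330     C      263             267
1     373     C      472             476
2     500     E      590             594
3     239     B      437             441
4     282     C      394             398
5     159     A      506             510
6     196     A      618             622
7     171     A      866             870
8     272     D      637             641
9     368     D      753             757
sort by rate_bp_plus_4 descending:
   amount grade  rate_bp  rate_bp_plus_4
7     171     A      866             870
9     368     D      753             757
8     272     D      637             641
6     196     A      618             622
2     500     E      590             594
5     159     A      506             510
1     373     C      472             476
3     239     B      437             441
4     282     C      394             398
0     330     C      263             267
drop duplicate grade (keep=last):
   amount grade  rate_bp  rate_bp_plus_4
8     272     D      637             641
2     500     E      590             594
5     159     A      506             510
3     239     B      437             441
0     330     C      263             267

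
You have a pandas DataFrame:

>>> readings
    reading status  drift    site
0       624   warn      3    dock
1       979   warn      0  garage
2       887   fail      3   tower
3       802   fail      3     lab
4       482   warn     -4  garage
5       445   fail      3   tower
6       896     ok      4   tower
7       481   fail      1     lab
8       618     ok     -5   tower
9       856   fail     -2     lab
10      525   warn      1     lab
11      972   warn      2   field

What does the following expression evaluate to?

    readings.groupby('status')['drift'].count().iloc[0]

group by status, count of drift:
status
fail    5
ok      2
warn    5
Name: drift, dtype: int64
Reading off the value at position 0, we get 5.

5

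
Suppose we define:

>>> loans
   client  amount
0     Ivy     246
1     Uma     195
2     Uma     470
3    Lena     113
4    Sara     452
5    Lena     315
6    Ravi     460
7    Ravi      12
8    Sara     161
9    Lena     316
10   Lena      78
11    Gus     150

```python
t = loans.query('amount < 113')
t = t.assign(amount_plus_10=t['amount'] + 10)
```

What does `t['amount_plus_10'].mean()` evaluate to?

filter rows where amount < 113:
   client  amount
7    Ravi      12
10   Lena      78
add column amount_plus_10 = t['amount'] + 10:
   client  amount  amount_plus_10
7    Ravi      12              22
10   Lena      78              88

55.0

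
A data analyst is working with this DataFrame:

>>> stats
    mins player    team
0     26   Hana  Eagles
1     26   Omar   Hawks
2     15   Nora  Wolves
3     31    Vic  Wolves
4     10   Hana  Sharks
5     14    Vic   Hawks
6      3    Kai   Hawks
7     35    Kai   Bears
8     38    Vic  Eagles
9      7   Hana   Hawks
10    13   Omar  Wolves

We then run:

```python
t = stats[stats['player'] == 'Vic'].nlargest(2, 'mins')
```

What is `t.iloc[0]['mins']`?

filter rows where player == 'Vic':
   mins player    team
3    31    Vic  Wolves
5    14    Vic   Hawks
8    38    Vic  Eagles
take 2 rows with largest mins:
   mins player    team
8    38    Vic  Eagles
3    31    Vic  Wolves
So iloc[0]['mins'] = 38.

38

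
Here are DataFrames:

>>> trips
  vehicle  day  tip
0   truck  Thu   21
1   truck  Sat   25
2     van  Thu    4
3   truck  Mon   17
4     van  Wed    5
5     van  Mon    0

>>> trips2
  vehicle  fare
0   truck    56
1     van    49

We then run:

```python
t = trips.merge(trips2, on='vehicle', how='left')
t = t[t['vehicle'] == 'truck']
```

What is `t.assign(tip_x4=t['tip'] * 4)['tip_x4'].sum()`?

252

merge on 'vehicle' (how='left') → 6 rows:
  vehicle  day  tip  fare
0   truck  Thu   21    56
1   truck  Sat   25    56
2     van  Thu    4    49
3   truck  Mon   17    56
4     van  Wed    5    49
5     van  Mon    0    49
filter rows where vehicle == 'truck':
  vehicle  day  tip  fare
0   truck  Thu   21    56
1   truck  Sat   25    56
3   truck  Mon   17    56
add column tip_x4 = t['tip'] * 4:
  vehicle  day  tip  fare  tip_x4
0   truck  Thu   21    56      84
1   truck  Sat   25    56     100
3   truck  Mon   17    56      68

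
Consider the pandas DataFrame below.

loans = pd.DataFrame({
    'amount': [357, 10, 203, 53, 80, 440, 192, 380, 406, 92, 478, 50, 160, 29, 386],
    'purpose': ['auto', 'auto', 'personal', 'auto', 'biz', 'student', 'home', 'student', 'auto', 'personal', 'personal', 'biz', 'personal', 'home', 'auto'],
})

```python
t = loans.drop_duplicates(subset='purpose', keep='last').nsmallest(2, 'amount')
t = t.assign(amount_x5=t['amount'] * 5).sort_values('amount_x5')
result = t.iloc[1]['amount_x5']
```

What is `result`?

drop duplicate purpose (keep=last):
    amount   purpose
7      380   student
11      50       biz
12     160  personal
13      29      home
14     386      auto
take 2 rows with smallest amount:
    amount purpose
13      29    home
11      50     biz
add column amount_x5 = t['amount'] * 5:
    amount purpose  amount_x5
13      29    home        145
11      50     biz        250
sort by amount_x5:
    amount purpose  amount_x5
13      29    home        145
11      50     biz        250
Then the value at position 1, column 'amount_x5': 250

250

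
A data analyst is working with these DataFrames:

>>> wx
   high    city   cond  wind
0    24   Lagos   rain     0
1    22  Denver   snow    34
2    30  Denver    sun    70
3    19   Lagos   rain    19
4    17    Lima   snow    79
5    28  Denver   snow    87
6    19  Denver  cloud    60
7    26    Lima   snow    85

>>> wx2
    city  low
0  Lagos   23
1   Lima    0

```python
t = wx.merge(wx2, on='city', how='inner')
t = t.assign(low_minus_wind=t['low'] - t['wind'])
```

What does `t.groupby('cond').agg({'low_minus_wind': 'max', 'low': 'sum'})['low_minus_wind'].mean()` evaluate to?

-28.0

merge on 'city' (how='inner') → 4 rows:
   high   city  cond  wind  low
0    24  Lagos  rain     0   23
1    19  Lagos  rain    19   23
2    17   Lima  snow    79    0
3    26   Lima  snow    85    0
add column low_minus_wind = t['low'] - t['wind']:
   high   city  cond  wind  low  low_minus_wind
0    24  Lagos  rain     0   23              23
1    19  Lagos  rain    19   23               4
2    17   Lima  snow    79    0             -79
3    26   Lima  snow    85    0             -85
group by cond: max(low_minus_wind), sum(low):
      low_minus_wind  low
cond                     
rain              23   46
snow             -79    0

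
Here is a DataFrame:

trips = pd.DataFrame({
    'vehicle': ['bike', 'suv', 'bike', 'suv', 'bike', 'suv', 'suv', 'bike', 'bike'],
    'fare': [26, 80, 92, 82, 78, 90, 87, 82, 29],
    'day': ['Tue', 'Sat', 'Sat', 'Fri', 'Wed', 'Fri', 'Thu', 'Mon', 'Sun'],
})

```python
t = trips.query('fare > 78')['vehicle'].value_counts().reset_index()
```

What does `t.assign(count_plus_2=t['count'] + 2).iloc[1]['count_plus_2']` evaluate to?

filter rows where fare > 78:
  vehicle  fare  day
1     suv    80  Sat
2    bike    92  Sat
3     suv    82  Fri
5     suv    90  Fri
6     suv    87  Thu
7    bike    82  Mon
value_counts of vehicle:
vehicle
suv     4
bike    2
Name: count, dtype: int64
reset_index():
  vehicle  count
0     suv      4
1    bike      2
add column count_plus_2 = t['count'] + 2:
  vehicle  count  count_plus_2
0     suv      4             6
1    bike      2             4

4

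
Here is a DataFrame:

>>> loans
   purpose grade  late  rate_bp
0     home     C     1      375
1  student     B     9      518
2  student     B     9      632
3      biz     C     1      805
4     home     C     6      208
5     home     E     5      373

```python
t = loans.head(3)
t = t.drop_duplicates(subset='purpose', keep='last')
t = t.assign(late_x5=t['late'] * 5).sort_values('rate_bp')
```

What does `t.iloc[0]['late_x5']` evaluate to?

take first 3 rows:
   purpose grade  late  rate_bp
0     home     C     1      375
1  student     B     9      518
2  student     B     9      632
drop duplicate purpose (keep=last):
   purpose grade  late  rate_bp
0     home     C     1      375
2  student     B     9      632
add column late_x5 = t['late'] * 5:
   purpose grade  late  rate_bp  late_x5
0     home     C     1      375        5
2  student     B     9      632       45
sort by rate_bp:
   purpose grade  late  rate_bp  late_x5
0     home     C     1      375        5
2  student     B     9      632       45
Then the value at position 0, column 'late_x5': 5

5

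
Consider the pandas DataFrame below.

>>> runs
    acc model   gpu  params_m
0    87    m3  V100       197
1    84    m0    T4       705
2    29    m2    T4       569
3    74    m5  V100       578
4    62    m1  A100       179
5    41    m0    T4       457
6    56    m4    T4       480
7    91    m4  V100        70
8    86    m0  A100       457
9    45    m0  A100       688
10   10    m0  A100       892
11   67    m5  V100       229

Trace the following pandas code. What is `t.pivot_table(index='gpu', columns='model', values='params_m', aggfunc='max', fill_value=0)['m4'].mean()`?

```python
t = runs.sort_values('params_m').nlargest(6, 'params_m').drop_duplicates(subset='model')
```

160.0

sort by params_m:
    acc model   gpu  params_m
7    91    m4  V100        70
4    62    m1  A100       179
0    87    m3  V100       197
11   67    m5  V100       229
5    41    m0    T4       457
8    86    m0  A100       457
6    56    m4    T4       480
2    29    m2    T4       569
3    74    m5  V100       578
9    45    m0  A100       688
1    84    m0    T4       705
10   10    m0  A100       892
take 6 rows with largest params_m:
    acc model   gpu  params_m
10   10    m0  A100       892
1    84    m0    T4       705
9    45    m0  A100       688
3    74    m5  V100       578
2    29    m2    T4       569
6    56    m4    T4       480
drop duplicate model (keep=first):
    acc model   gpu  params_m
10   10    m0  A100       892
3    74    m5  V100       578
2    29    m2    T4       569
6    56    m4    T4       480
pivot: rows=gpu, cols=model, max(params_m):
model   m0   m2   m4   m5
gpu                      
A100   892    0    0    0
T4       0  569  480    0
V100     0    0    0  578
Hence 160.0.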